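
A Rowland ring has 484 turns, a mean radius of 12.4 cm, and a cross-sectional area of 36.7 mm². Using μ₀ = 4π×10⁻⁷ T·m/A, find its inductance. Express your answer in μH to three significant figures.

For a thin toroid, L = μ₀N²A/(2πR).
L = (4π×10⁻⁷)(484)²(3.670×10^-5) / (2π×0.124 m) = 1.387×10^-5 H.

L ≈ 13.9 μH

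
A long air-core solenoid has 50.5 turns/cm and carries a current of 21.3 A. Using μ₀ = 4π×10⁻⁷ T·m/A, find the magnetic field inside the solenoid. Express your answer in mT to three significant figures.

Inside a long solenoid, B = μ₀nI.
B = (4π×10⁻⁷)(5.050×10^3 m⁻¹)(21.3 A) = 0.1352 T.

B ≈ 135 mT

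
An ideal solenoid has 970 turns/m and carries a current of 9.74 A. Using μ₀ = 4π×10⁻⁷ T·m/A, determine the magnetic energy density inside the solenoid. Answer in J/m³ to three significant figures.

u ≈ 56.1 J/m³

B = μ₀nI = (4π×10⁻⁷)(970)(9.74) = 1.187×10^-2 T.
u = B²/(2μ₀) = (1.187×10^-2)²/(2×4π×10⁻⁷) = 56.08 J/m³.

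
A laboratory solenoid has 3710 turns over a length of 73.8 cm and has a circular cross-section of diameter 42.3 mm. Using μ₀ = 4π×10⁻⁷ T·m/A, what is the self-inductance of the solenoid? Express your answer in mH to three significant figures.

L ≈ 32.9 mH

A = π(d/2)² = π(2.115×10^-2 m)² = 1.405×10^-3 m².
For a long solenoid, L = μ₀N²A/ℓ.
L = (4π×10⁻⁷)(3710)²(1.405×10^-3)/(0.738 m) = 3.294×10^-2 H.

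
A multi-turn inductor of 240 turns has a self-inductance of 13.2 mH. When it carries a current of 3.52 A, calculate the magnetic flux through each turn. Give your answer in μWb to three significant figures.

Φ_B ≈ 194 μWb

From L = NΦ_B/I, the flux per turn is Φ_B = LI/N.
Φ_B = (1.320×10^-2 H)(3.52 A)/240 = 1.936×10^-4 Wb.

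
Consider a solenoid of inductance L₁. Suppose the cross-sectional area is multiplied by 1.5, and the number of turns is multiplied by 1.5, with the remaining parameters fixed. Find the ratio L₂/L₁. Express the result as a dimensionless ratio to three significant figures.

For a solenoid, L ∝ μᵣN²A/ℓ.
L₂/L₁ = (1.5) × (1.5)^2 = 3.38.

L₂/L₁ = 3.38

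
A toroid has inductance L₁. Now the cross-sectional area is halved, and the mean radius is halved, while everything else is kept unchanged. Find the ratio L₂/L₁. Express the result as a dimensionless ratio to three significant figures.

For a toroid, L ∝ μᵣN²A/R.
L₂/L₁ = (0.5) × (0.5)^-1 = 1.00.

L₂/L₁ = 1.00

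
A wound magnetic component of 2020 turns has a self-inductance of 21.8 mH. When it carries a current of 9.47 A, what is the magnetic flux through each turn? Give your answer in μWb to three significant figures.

From L = NΦ_B/I, the flux per turn is Φ_B = LI/N.
Φ_B = (2.180×10^-2 H)(9.47 A)/2020 = 1.022×10^-4 Wb.

Φ_B ≈ 102 μWb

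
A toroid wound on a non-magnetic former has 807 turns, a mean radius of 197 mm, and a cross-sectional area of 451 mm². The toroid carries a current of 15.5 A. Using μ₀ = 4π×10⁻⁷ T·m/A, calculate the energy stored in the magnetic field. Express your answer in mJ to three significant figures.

U ≈ 35.8 mJ

L = μ₀N²A/(2πR) = (4π×10⁻⁷)(807)²(4.510×10^-4)/(2π×0.197) = 2.982×10^-4 H.
U = ½LI² = ½(2.982×10^-4)(15.5)² = 3.582×10^-2 J.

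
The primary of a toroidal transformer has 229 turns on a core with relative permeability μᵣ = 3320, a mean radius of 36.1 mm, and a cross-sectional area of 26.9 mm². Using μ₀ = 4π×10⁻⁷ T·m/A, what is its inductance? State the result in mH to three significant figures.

For a thin toroid, L = μ₀μᵣN²A/(2πR).
L = (4π×10⁻⁷)(3320)(229)²(2.690×10^-5) / (2π×3.610×10^-2 m) = 2.5947×10^-2 H.

L ≈ 25.9 mH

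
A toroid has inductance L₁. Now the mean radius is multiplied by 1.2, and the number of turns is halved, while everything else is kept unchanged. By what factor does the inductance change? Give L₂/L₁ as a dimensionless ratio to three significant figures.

L₂/L₁ = 0.208

For a toroid, L ∝ μᵣN²A/R.
L₂/L₁ = (1.2)^-1 × (0.5)^2 = 0.208.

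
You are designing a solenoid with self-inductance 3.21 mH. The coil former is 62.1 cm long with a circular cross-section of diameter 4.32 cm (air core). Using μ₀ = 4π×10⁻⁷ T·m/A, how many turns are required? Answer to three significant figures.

A = π(d/2)² = π(2.160×10^-2 m)² = 1.466×10^-3 m².
From L = μ₀N²A/ℓ, N = √(Lℓ / (μ₀A)).
N = √[(3.210×10^-3)(0.621) / ((4π×10⁻⁷)×1.466×10^-3)] = √(1.082×10^6) ≈ 1040.3.

N ≈ 1040 turns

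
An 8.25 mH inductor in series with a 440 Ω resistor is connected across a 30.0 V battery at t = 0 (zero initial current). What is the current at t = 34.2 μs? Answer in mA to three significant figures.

τ = L/R = 8.250×10^-3/440 = 1.875×10^-5 s; final current I_∞ = ε/R = 30.0/440 = 6.818×10^-2 A.
I(t) = I_∞(1 − e^(−t/τ)) with t/τ = 1.824.
I = (6.818×10^-2)(1 − e^(−1.824)) = 5.718×10^-2 A.

I ≈ 57.2 mA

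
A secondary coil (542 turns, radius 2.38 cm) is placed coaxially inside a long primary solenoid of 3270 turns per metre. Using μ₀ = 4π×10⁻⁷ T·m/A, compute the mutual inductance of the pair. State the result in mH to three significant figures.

M ≈ 3.96 mH

The outer solenoid produces a uniform field B₁ = μ₀n₁I₁ across the inner coil,
so the flux linkage is N₂Φ = N₂B₁A₂ = μ₀n₁N₂A₂·I₁, giving M = μ₀n₁N₂A₂.
A₂ = πr² = π(2.380×10^-2 m)² = 1.780×10^-3 m².
M = (4π×10⁻⁷)(3270)(542)(1.780×10^-3) = 3.963×10^-3 H.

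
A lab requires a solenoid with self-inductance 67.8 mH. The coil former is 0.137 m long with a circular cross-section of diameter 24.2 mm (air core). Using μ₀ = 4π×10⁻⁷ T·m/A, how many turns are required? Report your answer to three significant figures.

N ≈ 4010 turns

A = π(d/2)² = π(1.210×10^-2 m)² = 4.600×10^-4 m².
From L = μ₀N²A/ℓ, N = √(Lℓ / (μ₀A)).
N = √[(6.780×10^-2)(0.137) / ((4π×10⁻⁷)×4.600×10^-4)] = √(1.607×10^7) ≈ 4008.8.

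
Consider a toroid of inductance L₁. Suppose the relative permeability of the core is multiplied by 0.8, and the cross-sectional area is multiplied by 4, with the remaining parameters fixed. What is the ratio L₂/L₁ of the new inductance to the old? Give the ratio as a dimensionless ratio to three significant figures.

For a toroid, L ∝ μᵣN²A/R.
L₂/L₁ = (0.8) × (4) = 3.20.

L₂/L₁ = 3.20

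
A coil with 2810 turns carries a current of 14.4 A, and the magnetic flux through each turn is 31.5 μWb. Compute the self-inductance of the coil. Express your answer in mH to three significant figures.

Self-inductance is defined by L = NΦ_B/I (flux linkage over current).
L = (2810)(3.150×10^-5 Wb)/(14.4 A) = 6.147×10^-3 H.

L ≈ 6.15 mH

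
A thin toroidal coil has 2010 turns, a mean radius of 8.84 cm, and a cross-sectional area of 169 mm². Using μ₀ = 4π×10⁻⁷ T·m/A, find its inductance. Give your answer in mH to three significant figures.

L ≈ 1.54 mH

For a thin toroid, L = μ₀N²A/(2πR).
L = (4π×10⁻⁷)(2010)²(1.690×10^-4) / (2π×8.840×10^-2 m) = 1.5447×10^-3 H.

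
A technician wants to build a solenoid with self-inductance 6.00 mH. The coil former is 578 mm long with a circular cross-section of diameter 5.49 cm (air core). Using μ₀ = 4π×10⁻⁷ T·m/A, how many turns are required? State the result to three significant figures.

A = π(d/2)² = π(2.745×10^-2 m)² = 2.367×10^-3 m².
From L = μ₀N²A/ℓ, N = √(Lℓ / (μ₀A)).
N = √[(6.000×10^-3)(0.578) / ((4π×10⁻⁷)×2.367×10^-3)] = √(1.166×10^6) ≈ 1079.7.

N ≈ 1080 turns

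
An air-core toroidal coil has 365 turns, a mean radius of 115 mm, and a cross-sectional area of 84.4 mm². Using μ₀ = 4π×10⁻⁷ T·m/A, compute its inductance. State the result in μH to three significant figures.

For a thin toroid, L = μ₀N²A/(2πR).
L = (4π×10⁻⁷)(365)²(8.440×10^-5) / (2π×0.115 m) = 1.956×10^-5 H.

L ≈ 19.6 μH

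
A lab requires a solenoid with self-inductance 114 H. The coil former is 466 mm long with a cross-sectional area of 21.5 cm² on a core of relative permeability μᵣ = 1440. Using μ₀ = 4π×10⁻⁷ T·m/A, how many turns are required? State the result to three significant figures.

A = 21.5 cm² = 2.150×10^-3 m².
From L = μ₀μᵣN²A/ℓ, N = √(Lℓ / (μ₀μᵣA)).
N = √[(114)(0.466) / ((4π×10⁻⁷)(1440)×2.150×10^-3)] = √(1.365×10^7) ≈ 3695.2.

N ≈ 3700 turns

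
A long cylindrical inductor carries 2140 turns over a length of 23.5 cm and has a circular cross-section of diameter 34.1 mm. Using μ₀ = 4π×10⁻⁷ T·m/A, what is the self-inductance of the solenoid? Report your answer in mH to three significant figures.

A = π(d/2)² = π(1.705×10^-2 m)² = 9.133×10^-4 m².
For a long solenoid, L = μ₀N²A/ℓ.
L = (4π×10⁻⁷)(2140)²(9.133×10^-4)/(0.235 m) = 2.236×10^-2 H.

L ≈ 22.4 mH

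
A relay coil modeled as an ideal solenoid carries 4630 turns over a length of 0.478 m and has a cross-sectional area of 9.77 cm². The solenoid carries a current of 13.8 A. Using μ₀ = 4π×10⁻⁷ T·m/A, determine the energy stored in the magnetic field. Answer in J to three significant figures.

U ≈ 5.24 J

A = 9.77 cm² = 9.770×10^-4 m².
L = μ₀N²A/ℓ = (4π×10⁻⁷)(4630)²(9.770×10^-4)/(0.478) = 5.506×10^-2 H.
U = ½LI² = ½(5.506×10^-2)(13.8)² = 5.243 J.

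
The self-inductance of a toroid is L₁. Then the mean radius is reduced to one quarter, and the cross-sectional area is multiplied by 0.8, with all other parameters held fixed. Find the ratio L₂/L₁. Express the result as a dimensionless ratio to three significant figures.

For a toroid, L ∝ μᵣN²A/R.
L₂/L₁ = (0.25)^-1 × (0.8) = 3.20.

L₂/L₁ = 3.20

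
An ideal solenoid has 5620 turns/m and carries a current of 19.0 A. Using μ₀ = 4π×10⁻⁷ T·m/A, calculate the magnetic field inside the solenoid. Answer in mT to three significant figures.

B ≈ 134 mT

Inside a long solenoid, B = μ₀nI.
B = (4π×10⁻⁷)(5.620×10^3 m⁻¹)(19.0 A) = 0.1342 T.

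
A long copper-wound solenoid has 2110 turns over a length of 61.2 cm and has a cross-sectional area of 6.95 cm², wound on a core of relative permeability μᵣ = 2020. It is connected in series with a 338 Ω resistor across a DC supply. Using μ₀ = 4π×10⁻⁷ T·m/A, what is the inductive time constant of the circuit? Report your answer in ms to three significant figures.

τ ≈ 38.0 ms

A = 6.95 cm² = 6.950×10^-4 m².
L = μ₀μᵣN²A/ℓ = (4π×10⁻⁷)(2020)(2110)²(6.950×10^-4)/(0.612) = 12.83 H.
τ = L/R = (12.83)/(338) = 3.797×10^-2 s.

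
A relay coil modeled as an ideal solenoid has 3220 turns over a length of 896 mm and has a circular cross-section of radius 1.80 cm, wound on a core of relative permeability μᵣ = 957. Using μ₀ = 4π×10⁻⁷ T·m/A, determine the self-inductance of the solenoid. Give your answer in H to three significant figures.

L ≈ 14.2 H

A = πr² = π(1.800×10^-2 m)² = 1.018×10^-3 m².
For a long solenoid, L = μ₀μᵣN²A/ℓ.
L = (4π×10⁻⁷)(957)(3220)²(1.018×10^-3)/(0.896 m) = 14.17 H.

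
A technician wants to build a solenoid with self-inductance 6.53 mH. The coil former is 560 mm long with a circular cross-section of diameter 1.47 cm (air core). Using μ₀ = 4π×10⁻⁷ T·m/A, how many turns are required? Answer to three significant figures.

A = π(d/2)² = π(7.350×10^-3 m)² = 1.697×10^-4 m².
From L = μ₀N²A/ℓ, N = √(Lℓ / (μ₀A)).
N = √[(6.530×10^-3)(0.56) / ((4π×10⁻⁷)×1.697×10^-4)] = √(1.7146×10^7) ≈ 4140.8.

N ≈ 4140 turns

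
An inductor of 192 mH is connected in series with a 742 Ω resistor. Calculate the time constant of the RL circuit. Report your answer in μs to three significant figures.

τ ≈ 259 μs

τ = L/R = (0.192 H)/(742 Ω) = 2.588×10^-4 s.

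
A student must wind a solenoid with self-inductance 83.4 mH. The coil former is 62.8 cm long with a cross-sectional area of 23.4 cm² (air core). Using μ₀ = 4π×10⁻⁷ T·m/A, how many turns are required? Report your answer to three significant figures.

A = 23.4 cm² = 2.340×10^-3 m².
From L = μ₀N²A/ℓ, N = √(Lℓ / (μ₀A)).
N = √[(8.340×10^-2)(0.628) / ((4π×10⁻⁷)×2.340×10^-3)] = √(1.781×10^7) ≈ 4220.4.

N ≈ 4220 turns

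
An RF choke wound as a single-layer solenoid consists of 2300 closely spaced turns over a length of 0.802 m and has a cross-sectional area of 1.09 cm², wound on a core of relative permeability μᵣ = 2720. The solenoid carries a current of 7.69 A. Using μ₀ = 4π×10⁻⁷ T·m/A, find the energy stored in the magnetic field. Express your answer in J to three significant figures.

A = 1.09 cm² = 1.090×10^-4 m².
L = μ₀μᵣN²A/ℓ = (4π×10⁻⁷)(2720)(2300)²(1.090×10^-4)/(0.802) = 2.457 H.
U = ½LI² = ½(2.457)(7.69)² = 72.66 J.

U ≈ 72.7 J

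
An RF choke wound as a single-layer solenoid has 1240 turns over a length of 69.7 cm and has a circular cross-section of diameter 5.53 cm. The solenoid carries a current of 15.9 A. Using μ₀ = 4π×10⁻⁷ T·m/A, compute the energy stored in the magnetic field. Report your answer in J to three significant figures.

A = π(d/2)² = π(2.765×10^-2 m)² = 2.402×10^-3 m².
L = μ₀N²A/ℓ = (4π×10⁻⁷)(1240)²(2.402×10^-3)/(0.697) = 6.658×10^-3 H.
U = ½LI² = ½(6.658×10^-3)(15.9)² = 0.8416 J.

U ≈ 0.842 J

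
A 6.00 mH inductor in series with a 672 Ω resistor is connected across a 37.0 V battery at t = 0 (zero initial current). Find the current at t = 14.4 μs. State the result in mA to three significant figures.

τ = L/R = 6.000×10^-3/672 = 8.929×10^-6 s; final current I_∞ = ε/R = 37.0/672 = 5.506×10^-2 A.
I(t) = I_∞(1 − e^(−t/τ)) with t/τ = 1.613.
I = (5.506×10^-2)(1 − e^(−1.613)) = 4.408×10^-2 A.

I ≈ 44.1 mA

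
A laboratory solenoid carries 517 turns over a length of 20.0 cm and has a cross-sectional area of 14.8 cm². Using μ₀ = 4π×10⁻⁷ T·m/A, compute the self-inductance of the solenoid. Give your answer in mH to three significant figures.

A = 14.8 cm² = 1.480×10^-3 m².
For a long solenoid, L = μ₀N²A/ℓ.
L = (4π×10⁻⁷)(517)²(1.480×10^-3)/(0.2 m) = 2.486×10^-3 H.

L ≈ 2.49 mH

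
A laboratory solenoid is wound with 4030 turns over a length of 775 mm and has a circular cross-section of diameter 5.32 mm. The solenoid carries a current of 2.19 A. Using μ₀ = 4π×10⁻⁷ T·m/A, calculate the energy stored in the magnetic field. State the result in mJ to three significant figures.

A = π(d/2)² = π(2.660×10^-3 m)² = 2.223×10^-5 m².
L = μ₀N²A/ℓ = (4π×10⁻⁷)(4030)²(2.223×10^-5)/(0.775) = 5.854×10^-4 H.
U = ½LI² = ½(5.854×10^-4)(2.19)² = 1.404×10^-3 J.

U ≈ 1.40 mJ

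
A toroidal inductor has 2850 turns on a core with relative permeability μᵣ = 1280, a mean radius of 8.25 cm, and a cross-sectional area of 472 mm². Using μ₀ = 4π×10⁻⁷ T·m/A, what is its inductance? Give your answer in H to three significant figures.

L ≈ 11.9 H

For a thin toroid, L = μ₀μᵣN²A/(2πR).
L = (4π×10⁻⁷)(1280)(2850)²(4.720×10^-4) / (2π×8.250×10^-2 m) = 11.9 H.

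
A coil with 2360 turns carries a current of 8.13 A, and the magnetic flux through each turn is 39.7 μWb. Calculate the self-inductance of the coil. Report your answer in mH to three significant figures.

Self-inductance is defined by L = NΦ_B/I (flux linkage over current).
L = (2360)(3.970×10^-5 Wb)/(8.13 A) = 1.152×10^-2 H.

L ≈ 11.5 mH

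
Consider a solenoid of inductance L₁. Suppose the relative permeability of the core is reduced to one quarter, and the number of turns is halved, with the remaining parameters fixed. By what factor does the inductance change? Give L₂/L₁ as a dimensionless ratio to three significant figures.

For a solenoid, L ∝ μᵣN²A/ℓ.
L₂/L₁ = (0.25) × (0.5)^2 = 0.0625.

L₂/L₁ = 0.0625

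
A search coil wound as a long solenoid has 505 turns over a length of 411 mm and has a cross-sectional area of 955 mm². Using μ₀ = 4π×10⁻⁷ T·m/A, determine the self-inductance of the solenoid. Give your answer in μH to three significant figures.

A = 955 mm² = 9.550×10^-4 m².
For a long solenoid, L = μ₀N²A/ℓ.
L = (4π×10⁻⁷)(505)²(9.550×10^-4)/(0.411 m) = 7.447×10^-4 H.

L ≈ 745 μH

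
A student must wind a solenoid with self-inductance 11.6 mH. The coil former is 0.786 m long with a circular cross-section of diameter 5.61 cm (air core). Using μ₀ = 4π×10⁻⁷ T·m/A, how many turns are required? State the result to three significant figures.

A = π(d/2)² = π(2.805×10^-2 m)² = 2.472×10^-3 m².
From L = μ₀N²A/ℓ, N = √(Lℓ / (μ₀A)).
N = √[(1.160×10^-2)(0.786) / ((4π×10⁻⁷)×2.472×10^-3)] = √(2.935×10^6) ≈ 1713.3.

N ≈ 1710 turns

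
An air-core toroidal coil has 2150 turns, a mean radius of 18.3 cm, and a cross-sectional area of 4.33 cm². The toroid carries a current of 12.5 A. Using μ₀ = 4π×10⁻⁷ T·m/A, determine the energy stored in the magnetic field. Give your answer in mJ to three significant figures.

U ≈ 171 mJ

L = μ₀N²A/(2πR) = (4π×10⁻⁷)(2150)²(4.330×10^-4)/(2π×0.183) = 2.187×10^-3 H.
U = ½LI² = ½(2.187×10^-3)(12.5)² = 0.1709 J.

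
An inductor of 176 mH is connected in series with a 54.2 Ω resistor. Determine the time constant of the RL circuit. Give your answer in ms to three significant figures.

τ ≈ 3.25 ms

τ = L/R = (0.176 H)/(54.2 Ω) = 3.247×10^-3 s.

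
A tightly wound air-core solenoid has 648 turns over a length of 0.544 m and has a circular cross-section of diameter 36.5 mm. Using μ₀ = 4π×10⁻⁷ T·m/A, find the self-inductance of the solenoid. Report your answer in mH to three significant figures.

A = π(d/2)² = π(1.825×10^-2 m)² = 1.046×10^-3 m².
For a long solenoid, L = μ₀N²A/ℓ.
L = (4π×10⁻⁷)(648)²(1.046×10^-3)/(0.544 m) = 1.0149×10^-3 H.

L ≈ 1.01 mH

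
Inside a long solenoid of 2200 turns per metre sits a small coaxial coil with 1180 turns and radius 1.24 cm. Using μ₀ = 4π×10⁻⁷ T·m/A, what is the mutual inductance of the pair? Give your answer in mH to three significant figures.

M ≈ 1.58 mH

The outer solenoid produces a uniform field B₁ = μ₀n₁I₁ across the inner coil,
so the flux linkage is N₂Φ = N₂B₁A₂ = μ₀n₁N₂A₂·I₁, giving M = μ₀n₁N₂A₂.
A₂ = πr² = π(1.240×10^-2 m)² = 4.831×10^-4 m².
M = (4π×10⁻⁷)(2200)(1180)(4.831×10^-4) = 1.576×10^-3 H.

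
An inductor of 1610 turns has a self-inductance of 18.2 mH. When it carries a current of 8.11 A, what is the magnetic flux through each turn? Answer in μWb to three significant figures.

From L = NΦ_B/I, the flux per turn is Φ_B = LI/N.
Φ_B = (1.820×10^-2 H)(8.11 A)/1610 = 9.168×10^-5 Wb.

Φ_B ≈ 91.7 μWb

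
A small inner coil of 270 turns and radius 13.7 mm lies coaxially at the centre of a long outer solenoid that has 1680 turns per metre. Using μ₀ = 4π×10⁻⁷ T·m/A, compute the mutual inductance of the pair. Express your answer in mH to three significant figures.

M ≈ 0.336 mH

The outer solenoid produces a uniform field B₁ = μ₀n₁I₁ across the inner coil,
so the flux linkage is N₂Φ = N₂B₁A₂ = μ₀n₁N₂A₂·I₁, giving M = μ₀n₁N₂A₂.
A₂ = πr² = π(1.370×10^-2 m)² = 5.896×10^-4 m².
M = (4π×10⁻⁷)(1680)(270)(5.896×10^-4) = 3.361×10^-4 H.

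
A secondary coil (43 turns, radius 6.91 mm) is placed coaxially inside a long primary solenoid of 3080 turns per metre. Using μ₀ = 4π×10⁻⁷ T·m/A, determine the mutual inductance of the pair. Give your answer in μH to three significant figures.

M ≈ 25.0 μH

The outer solenoid produces a uniform field B₁ = μ₀n₁I₁ across the inner coil,
so the flux linkage is N₂Φ = N₂B₁A₂ = μ₀n₁N₂A₂·I₁, giving M = μ₀n₁N₂A₂.
A₂ = πr² = π(6.910×10^-3 m)² = 1.500×10^-4 m².
M = (4π×10⁻⁷)(3080)(43)(1.500×10^-4) = 2.497×10^-5 H.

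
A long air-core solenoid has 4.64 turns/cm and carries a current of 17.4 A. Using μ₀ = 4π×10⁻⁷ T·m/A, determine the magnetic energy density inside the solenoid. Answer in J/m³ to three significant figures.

u ≈ 41.0 J/m³

B = μ₀nI = (4π×10⁻⁷)(464)(17.4) = 1.0146×10^-2 T.
u = B²/(2μ₀) = (1.0146×10^-2)²/(2×4π×10⁻⁷) = 40.96 J/m³.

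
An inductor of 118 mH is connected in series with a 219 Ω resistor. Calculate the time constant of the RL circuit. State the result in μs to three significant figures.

τ ≈ 539 μs

τ = L/R = (0.118 H)/(219 Ω) = 5.388×10^-4 s.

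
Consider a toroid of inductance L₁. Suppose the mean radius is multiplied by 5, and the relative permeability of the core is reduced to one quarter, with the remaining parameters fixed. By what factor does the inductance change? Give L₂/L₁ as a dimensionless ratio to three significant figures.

For a toroid, L ∝ μᵣN²A/R.
L₂/L₁ = (5)^-1 × (0.25) = 0.0500.

L₂/L₁ = 0.0500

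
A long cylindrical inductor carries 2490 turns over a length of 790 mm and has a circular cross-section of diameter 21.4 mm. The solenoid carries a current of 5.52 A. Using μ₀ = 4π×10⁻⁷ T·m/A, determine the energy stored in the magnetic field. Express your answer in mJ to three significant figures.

A = π(d/2)² = π(1.070×10^-2 m)² = 3.597×10^-4 m².
L = μ₀N²A/ℓ = (4π×10⁻⁷)(2490)²(3.597×10^-4)/(0.79) = 3.547×10^-3 H.
U = ½LI² = ½(3.547×10^-3)(5.52)² = 5.404×10^-2 J.

U ≈ 54.0 mJ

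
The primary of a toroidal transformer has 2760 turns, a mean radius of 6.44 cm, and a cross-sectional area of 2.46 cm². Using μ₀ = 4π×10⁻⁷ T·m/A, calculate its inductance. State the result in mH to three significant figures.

L ≈ 5.82 mH

For a thin toroid, L = μ₀N²A/(2πR).
L = (4π×10⁻⁷)(2760)²(2.460×10^-4) / (2π×6.440×10^-2 m) = 5.820×10^-3 H.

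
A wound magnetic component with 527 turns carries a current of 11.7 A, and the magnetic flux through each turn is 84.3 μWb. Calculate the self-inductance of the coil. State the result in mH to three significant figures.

L ≈ 3.80 mH

Self-inductance is defined by L = NΦ_B/I (flux linkage over current).
L = (527)(8.430×10^-5 Wb)/(11.7 A) = 3.797×10^-3 H.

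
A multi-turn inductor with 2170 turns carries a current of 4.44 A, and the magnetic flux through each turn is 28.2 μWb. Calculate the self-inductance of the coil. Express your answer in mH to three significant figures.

Self-inductance is defined by L = NΦ_B/I (flux linkage over current).
L = (2170)(2.820×10^-5 Wb)/(4.44 A) = 1.378×10^-2 H.

L ≈ 13.8 mH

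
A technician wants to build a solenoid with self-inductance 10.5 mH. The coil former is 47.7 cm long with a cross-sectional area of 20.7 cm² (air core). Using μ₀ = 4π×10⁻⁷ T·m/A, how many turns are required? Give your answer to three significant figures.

N ≈ 1390 turns

A = 20.7 cm² = 2.070×10^-3 m².
From L = μ₀N²A/ℓ, N = √(Lℓ / (μ₀A)).
N = √[(1.050×10^-2)(0.477) / ((4π×10⁻⁷)×2.070×10^-3)] = √(1.925×10^6) ≈ 1387.6.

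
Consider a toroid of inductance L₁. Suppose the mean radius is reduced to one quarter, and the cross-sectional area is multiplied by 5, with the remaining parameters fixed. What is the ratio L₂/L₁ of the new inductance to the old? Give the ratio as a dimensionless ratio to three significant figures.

L₂/L₁ = 20.0

For a toroid, L ∝ μᵣN²A/R.
L₂/L₁ = (0.25)^-1 × (5) = 20.0.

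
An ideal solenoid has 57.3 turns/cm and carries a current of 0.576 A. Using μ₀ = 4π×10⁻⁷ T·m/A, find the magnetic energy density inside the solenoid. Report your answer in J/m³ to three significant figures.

u ≈ 6.84 J/m³

B = μ₀nI = (4π×10⁻⁷)(5.730×10^3)(0.576) = 4.148×10^-3 T.
u = B²/(2μ₀) = (4.148×10^-3)²/(2×4π×10⁻⁷) = 6.844 J/m³.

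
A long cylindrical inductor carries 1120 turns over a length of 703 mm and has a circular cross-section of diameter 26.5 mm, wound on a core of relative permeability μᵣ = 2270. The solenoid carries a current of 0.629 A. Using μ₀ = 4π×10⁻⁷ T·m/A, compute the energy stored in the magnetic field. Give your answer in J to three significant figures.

A = π(d/2)² = π(1.325×10^-2 m)² = 5.515×10^-4 m².
L = μ₀μᵣN²A/ℓ = (4π×10⁻⁷)(2270)(1120)²(5.515×10^-4)/(0.703) = 2.807 H.
U = ½LI² = ½(2.807)(0.629)² = 0.5554 J.

U ≈ 0.555 J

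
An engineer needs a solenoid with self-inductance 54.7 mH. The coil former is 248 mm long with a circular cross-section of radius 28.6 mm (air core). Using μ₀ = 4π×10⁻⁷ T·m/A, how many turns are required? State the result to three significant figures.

A = πr² = π(2.860×10^-2 m)² = 2.570×10^-3 m².
From L = μ₀N²A/ℓ, N = √(Lℓ / (μ₀A)).
N = √[(5.470×10^-2)(0.248) / ((4π×10⁻⁷)×2.570×10^-3)] = √(4.201×10^6) ≈ 2049.6.

N ≈ 2050 turns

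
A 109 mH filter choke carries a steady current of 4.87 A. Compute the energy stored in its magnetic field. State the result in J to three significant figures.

U ≈ 1.29 J

Stored magnetic energy: U = ½LI².
U = ½(0.109 H)(4.87 A)² = 1.293 J.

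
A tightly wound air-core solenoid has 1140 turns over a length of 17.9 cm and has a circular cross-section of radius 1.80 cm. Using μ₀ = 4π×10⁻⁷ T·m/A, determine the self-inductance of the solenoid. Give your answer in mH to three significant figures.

A = πr² = π(1.800×10^-2 m)² = 1.018×10^-3 m².
For a long solenoid, L = μ₀N²A/ℓ.
L = (4π×10⁻⁷)(1140)²(1.018×10^-3)/(0.179 m) = 9.287×10^-3 H.

L ≈ 9.29 mH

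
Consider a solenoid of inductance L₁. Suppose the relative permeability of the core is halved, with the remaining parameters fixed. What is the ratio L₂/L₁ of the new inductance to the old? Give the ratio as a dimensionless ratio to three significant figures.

L₂/L₁ = 0.500

For a solenoid, L ∝ μᵣN²A/ℓ.
L₂/L₁ = (0.5) = 0.500.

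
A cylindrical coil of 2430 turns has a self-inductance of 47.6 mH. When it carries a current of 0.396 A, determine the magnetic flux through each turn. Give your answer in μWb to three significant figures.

Φ_B ≈ 7.76 μWb

From L = NΦ_B/I, the flux per turn is Φ_B = LI/N.
Φ_B = (4.760×10^-2 H)(0.396 A)/2430 = 7.757×10^-6 Wb.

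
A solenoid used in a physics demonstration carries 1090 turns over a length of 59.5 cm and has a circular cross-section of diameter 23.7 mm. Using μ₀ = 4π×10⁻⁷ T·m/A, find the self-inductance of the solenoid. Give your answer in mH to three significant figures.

A = π(d/2)² = π(1.185×10^-2 m)² = 4.412×10^-4 m².
For a long solenoid, L = μ₀N²A/ℓ.
L = (4π×10⁻⁷)(1090)²(4.412×10^-4)/(0.595 m) = 1.107×10^-3 H.

L ≈ 1.11 mH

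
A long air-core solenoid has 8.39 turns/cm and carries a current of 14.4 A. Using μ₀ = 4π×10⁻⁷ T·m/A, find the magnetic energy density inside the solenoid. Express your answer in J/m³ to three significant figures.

B = μ₀nI = (4π×10⁻⁷)(839)(14.4) = 1.518×10^-2 T.
u = B²/(2μ₀) = (1.518×10^-2)²/(2×4π×10⁻⁷) = 91.71 J/m³.

u ≈ 91.7 J/m³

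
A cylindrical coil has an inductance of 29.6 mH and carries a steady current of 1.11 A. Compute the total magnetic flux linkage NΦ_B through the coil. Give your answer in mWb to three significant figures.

NΦ_B ≈ 32.9 mWb

From L = NΦ_B/I, the flux linkage is NΦ_B = LI.
NΦ_B = (2.960×10^-2 H)(1.11 A) = 3.286×10^-2 Wb.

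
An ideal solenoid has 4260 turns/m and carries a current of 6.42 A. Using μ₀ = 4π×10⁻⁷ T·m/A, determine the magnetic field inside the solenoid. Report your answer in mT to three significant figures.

B ≈ 34.4 mT

Inside a long solenoid, B = μ₀nI.
B = (4π×10⁻⁷)(4.260×10^3 m⁻¹)(6.42 A) = 3.437×10^-2 T.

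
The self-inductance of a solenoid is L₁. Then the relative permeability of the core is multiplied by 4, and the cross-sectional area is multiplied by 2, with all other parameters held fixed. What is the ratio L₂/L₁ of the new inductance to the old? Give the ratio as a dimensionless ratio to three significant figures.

For a solenoid, L ∝ μᵣN²A/ℓ.
L₂/L₁ = (4) × (2) = 8.00.

L₂/L₁ = 8.00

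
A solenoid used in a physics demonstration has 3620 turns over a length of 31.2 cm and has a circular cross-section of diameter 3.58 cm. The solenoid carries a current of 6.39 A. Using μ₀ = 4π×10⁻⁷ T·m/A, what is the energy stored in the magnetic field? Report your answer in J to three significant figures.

U ≈ 1.08 J

A = π(d/2)² = π(1.790×10^-2 m)² = 1.007×10^-3 m².
L = μ₀N²A/ℓ = (4π×10⁻⁷)(3620)²(1.007×10^-3)/(0.312) = 5.313×10^-2 H.
U = ½LI² = ½(5.313×10^-2)(6.39)² = 1.0847 J.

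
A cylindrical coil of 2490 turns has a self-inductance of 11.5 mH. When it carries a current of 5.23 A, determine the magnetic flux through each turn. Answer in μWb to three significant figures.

From L = NΦ_B/I, the flux per turn is Φ_B = LI/N.
Φ_B = (1.150×10^-2 H)(5.23 A)/2490 = 2.415×10^-5 Wb.

Φ_B ≈ 24.2 μWb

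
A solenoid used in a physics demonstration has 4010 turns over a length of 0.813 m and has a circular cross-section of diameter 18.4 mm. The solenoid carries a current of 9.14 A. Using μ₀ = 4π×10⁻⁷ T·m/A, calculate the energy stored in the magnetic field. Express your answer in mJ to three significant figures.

U ≈ 276 mJ

A = π(d/2)² = π(9.200×10^-3 m)² = 2.659×10^-4 m².
L = μ₀N²A/ℓ = (4π×10⁻⁷)(4010)²(2.659×10^-4)/(0.813) = 6.609×10^-3 H.
U = ½LI² = ½(6.609×10^-3)(9.14)² = 0.2761 J.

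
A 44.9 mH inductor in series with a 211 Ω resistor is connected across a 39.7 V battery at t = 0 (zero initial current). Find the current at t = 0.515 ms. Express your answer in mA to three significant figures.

I ≈ 171 mA

τ = L/R = 4.490×10^-2/211 = 2.128×10^-4 s; final current I_∞ = ε/R = 39.7/211 = 0.1882 A.
I(t) = I_∞(1 − e^(−t/τ)) with t/τ = 2.420.
I = (0.1882)(1 − e^(−2.420)) = 0.1714 A.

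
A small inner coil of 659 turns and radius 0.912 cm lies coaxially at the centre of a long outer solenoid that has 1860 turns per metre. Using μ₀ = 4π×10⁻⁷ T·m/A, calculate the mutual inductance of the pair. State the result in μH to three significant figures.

The outer solenoid produces a uniform field B₁ = μ₀n₁I₁ across the inner coil,
so the flux linkage is N₂Φ = N₂B₁A₂ = μ₀n₁N₂A₂·I₁, giving M = μ₀n₁N₂A₂.
A₂ = πr² = π(9.120×10^-3 m)² = 2.613×10^-4 m².
M = (4π×10⁻⁷)(1860)(659)(2.613×10^-4) = 4.0248×10^-4 H.

M ≈ 402 μH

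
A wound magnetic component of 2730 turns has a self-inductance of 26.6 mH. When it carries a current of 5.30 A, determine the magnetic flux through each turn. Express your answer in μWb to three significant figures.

From L = NΦ_B/I, the flux per turn is Φ_B = LI/N.
Φ_B = (2.660×10^-2 H)(5.30 A)/2730 = 5.164×10^-5 Wb.

Φ_B ≈ 51.6 μWb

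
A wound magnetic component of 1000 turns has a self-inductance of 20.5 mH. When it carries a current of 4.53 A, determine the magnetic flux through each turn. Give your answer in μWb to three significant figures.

From L = NΦ_B/I, the flux per turn is Φ_B = LI/N.
Φ_B = (2.050×10^-2 H)(4.53 A)/1000 = 9.286×10^-5 Wb.

Φ_B ≈ 92.9 μWb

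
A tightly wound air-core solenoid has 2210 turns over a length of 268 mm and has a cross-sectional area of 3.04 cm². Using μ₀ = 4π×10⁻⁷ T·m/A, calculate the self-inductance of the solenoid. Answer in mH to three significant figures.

A = 3.04 cm² = 3.040×10^-4 m².
For a long solenoid, L = μ₀N²A/ℓ.
L = (4π×10⁻⁷)(2210)²(3.040×10^-4)/(0.268 m) = 6.962×10^-3 H.

L ≈ 6.96 mH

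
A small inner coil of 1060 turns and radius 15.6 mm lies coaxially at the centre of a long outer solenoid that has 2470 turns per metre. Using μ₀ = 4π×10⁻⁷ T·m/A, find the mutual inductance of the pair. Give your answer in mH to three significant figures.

The outer solenoid produces a uniform field B₁ = μ₀n₁I₁ across the inner coil,
so the flux linkage is N₂Φ = N₂B₁A₂ = μ₀n₁N₂A₂·I₁, giving M = μ₀n₁N₂A₂.
A₂ = πr² = π(1.560×10^-2 m)² = 7.645×10^-4 m².
M = (4π×10⁻⁷)(2470)(1060)(7.645×10^-4) = 2.515×10^-3 H.

M ≈ 2.52 mH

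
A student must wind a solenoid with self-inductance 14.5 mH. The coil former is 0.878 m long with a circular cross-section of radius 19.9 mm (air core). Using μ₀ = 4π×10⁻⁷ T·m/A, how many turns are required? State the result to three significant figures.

N ≈ 2850 turns

A = πr² = π(1.990×10^-2 m)² = 1.244×10^-3 m².
From L = μ₀N²A/ℓ, N = √(Lℓ / (μ₀A)).
N = √[(1.450×10^-2)(0.878) / ((4π×10⁻⁷)×1.244×10^-3)] = √(8.143×10^6) ≈ 2853.6.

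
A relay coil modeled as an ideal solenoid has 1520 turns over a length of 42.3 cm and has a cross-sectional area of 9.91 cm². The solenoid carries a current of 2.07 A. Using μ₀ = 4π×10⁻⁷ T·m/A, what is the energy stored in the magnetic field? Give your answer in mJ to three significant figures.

U ≈ 14.6 mJ

A = 9.91 cm² = 9.910×10^-4 m².
L = μ₀N²A/ℓ = (4π×10⁻⁷)(1520)²(9.910×10^-4)/(0.423) = 6.802×10^-3 H.
U = ½LI² = ½(6.802×10^-3)(2.07)² = 1.457×10^-2 J.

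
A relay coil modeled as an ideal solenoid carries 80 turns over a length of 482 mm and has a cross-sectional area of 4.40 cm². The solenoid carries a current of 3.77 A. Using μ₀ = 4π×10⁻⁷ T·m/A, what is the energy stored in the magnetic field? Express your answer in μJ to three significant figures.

U ≈ 52.2 μJ

A = 4.40 cm² = 4.400×10^-4 m².
L = μ₀N²A/ℓ = (4π×10⁻⁷)(80)²(4.400×10^-4)/(0.482) = 7.342×10^-6 H.
U = ½LI² = ½(7.342×10^-6)(3.77)² = 5.217×10^-5 J.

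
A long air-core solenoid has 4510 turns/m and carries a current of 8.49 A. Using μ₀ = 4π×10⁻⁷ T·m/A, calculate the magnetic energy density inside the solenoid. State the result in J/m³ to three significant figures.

B = μ₀nI = (4π×10⁻⁷)(4.510×10^3)(8.49) = 4.812×10^-2 T.
u = B²/(2μ₀) = (4.812×10^-2)²/(2×4π×10⁻⁷) = 921.2 J/m³.

u ≈ 921 J/m³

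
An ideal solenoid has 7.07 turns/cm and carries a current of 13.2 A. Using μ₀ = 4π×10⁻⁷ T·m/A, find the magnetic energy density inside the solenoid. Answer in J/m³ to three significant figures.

B = μ₀nI = (4π×10⁻⁷)(707)(13.2) = 1.173×10^-2 T.
u = B²/(2μ₀) = (1.173×10^-2)²/(2×4π×10⁻⁷) = 54.72 J/m³.

u ≈ 54.7 J/m³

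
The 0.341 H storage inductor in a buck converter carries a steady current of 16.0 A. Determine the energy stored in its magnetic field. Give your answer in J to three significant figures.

Stored magnetic energy: U = ½LI².
U = ½(0.341 H)(16.0 A)² = 43.648 J.

U ≈ 43.6 J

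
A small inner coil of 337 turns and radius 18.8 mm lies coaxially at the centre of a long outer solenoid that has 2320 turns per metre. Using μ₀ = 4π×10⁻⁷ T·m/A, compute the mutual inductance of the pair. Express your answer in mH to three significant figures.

The outer solenoid produces a uniform field B₁ = μ₀n₁I₁ across the inner coil,
so the flux linkage is N₂Φ = N₂B₁A₂ = μ₀n₁N₂A₂·I₁, giving M = μ₀n₁N₂A₂.
A₂ = πr² = π(1.880×10^-2 m)² = 1.110×10^-3 m².
M = (4π×10⁻⁷)(2320)(337)(1.110×10^-3) = 1.091×10^-3 H.

M ≈ 1.09 mH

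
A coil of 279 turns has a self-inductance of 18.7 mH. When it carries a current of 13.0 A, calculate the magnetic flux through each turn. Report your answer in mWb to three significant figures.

Φ_B ≈ 0.871 mWb

From L = NΦ_B/I, the flux per turn is Φ_B = LI/N.
Φ_B = (1.870×10^-2 H)(13.0 A)/279 = 8.713×10^-4 Wb.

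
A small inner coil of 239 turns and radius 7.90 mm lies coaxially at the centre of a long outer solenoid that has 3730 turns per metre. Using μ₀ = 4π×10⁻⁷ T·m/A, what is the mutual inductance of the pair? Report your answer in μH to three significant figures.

The outer solenoid produces a uniform field B₁ = μ₀n₁I₁ across the inner coil,
so the flux linkage is N₂Φ = N₂B₁A₂ = μ₀n₁N₂A₂·I₁, giving M = μ₀n₁N₂A₂.
A₂ = πr² = π(7.900×10^-3 m)² = 1.961×10^-4 m².
M = (4π×10⁻⁷)(3730)(239)(1.961×10^-4) = 2.196×10^-4 H.

M ≈ 220 μH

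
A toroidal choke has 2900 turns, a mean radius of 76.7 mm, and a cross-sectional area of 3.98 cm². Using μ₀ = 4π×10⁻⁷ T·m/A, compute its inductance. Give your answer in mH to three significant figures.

For a thin toroid, L = μ₀N²A/(2πR).
L = (4π×10⁻⁷)(2900)²(3.980×10^-4) / (2π×7.670×10^-2 m) = 8.728×10^-3 H.

L ≈ 8.73 mH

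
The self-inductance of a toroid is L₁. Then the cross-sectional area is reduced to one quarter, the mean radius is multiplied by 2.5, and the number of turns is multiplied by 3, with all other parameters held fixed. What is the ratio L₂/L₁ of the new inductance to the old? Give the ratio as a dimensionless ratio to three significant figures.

For a toroid, L ∝ μᵣN²A/R.
L₂/L₁ = (0.25) × (2.5)^-1 × (3)^2 = 0.900.

L₂/L₁ = 0.900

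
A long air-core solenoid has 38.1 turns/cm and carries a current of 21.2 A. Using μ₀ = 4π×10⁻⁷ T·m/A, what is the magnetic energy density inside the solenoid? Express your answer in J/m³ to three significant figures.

B = μ₀nI = (4π×10⁻⁷)(3.810×10^3)(21.2) = 0.1015 T.
u = B²/(2μ₀) = (0.1015)²/(2×4π×10⁻⁷) = 4.099×10^3 J/m³.

u ≈ 4100 J/m³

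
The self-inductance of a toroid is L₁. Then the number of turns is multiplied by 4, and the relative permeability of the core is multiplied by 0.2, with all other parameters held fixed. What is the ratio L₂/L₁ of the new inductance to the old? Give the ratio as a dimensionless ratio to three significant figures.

L₂/L₁ = 3.20

For a toroid, L ∝ μᵣN²A/R.
L₂/L₁ = (4)^2 × (0.2) = 3.20.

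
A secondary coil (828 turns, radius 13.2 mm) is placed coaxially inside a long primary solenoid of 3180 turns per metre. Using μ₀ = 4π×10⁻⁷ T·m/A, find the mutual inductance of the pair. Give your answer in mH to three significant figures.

M ≈ 1.81 mH

The outer solenoid produces a uniform field B₁ = μ₀n₁I₁ across the inner coil,
so the flux linkage is N₂Φ = N₂B₁A₂ = μ₀n₁N₂A₂·I₁, giving M = μ₀n₁N₂A₂.
A₂ = πr² = π(1.320×10^-2 m)² = 5.474×10^-4 m².
M = (4π×10⁻⁷)(3180)(828)(5.474×10^-4) = 1.811×10^-3 H.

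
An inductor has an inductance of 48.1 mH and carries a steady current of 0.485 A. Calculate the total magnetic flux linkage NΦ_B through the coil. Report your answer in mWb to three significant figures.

From L = NΦ_B/I, the flux linkage is NΦ_B = LI.
NΦ_B = (4.810×10^-2 H)(0.485 A) = 2.333×10^-2 Wb.

NΦ_B ≈ 23.3 mWb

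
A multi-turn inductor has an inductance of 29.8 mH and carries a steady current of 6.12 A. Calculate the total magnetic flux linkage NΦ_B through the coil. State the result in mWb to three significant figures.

From L = NΦ_B/I, the flux linkage is NΦ_B = LI.
NΦ_B = (2.980×10^-2 H)(6.12 A) = 0.1824 Wb.

NΦ_B ≈ 182 mWb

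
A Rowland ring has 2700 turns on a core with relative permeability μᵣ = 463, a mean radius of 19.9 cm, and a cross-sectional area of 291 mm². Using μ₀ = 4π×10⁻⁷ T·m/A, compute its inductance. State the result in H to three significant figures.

L ≈ 0.987 H

For a thin toroid, L = μ₀μᵣN²A/(2πR).
L = (4π×10⁻⁷)(463)(2700)²(2.910×10^-4) / (2π×0.199 m) = 0.9871 H.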